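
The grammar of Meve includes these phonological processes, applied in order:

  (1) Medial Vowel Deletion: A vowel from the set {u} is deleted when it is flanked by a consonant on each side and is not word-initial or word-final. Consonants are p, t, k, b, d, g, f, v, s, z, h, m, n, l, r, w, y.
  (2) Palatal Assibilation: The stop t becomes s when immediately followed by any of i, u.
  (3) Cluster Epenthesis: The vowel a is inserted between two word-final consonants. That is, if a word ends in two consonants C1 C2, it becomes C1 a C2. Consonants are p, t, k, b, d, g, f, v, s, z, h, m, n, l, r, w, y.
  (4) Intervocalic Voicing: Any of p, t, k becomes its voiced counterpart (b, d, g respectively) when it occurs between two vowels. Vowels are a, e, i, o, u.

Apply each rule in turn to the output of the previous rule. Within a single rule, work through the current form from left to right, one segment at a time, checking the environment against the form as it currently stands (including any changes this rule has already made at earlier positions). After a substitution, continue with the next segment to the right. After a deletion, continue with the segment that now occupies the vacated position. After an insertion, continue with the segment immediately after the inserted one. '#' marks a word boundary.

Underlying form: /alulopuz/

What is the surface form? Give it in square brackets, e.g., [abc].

(1) Medial Vowel Deletion: [alulopuz] → [allopz]
(2) Palatal Assibilation: no change — [allopz]
(3) Cluster Epenthesis: [allopz] → [allopaz]
(4) Intervocalic Voicing: [allopaz] → [allobaz]

[allobaz]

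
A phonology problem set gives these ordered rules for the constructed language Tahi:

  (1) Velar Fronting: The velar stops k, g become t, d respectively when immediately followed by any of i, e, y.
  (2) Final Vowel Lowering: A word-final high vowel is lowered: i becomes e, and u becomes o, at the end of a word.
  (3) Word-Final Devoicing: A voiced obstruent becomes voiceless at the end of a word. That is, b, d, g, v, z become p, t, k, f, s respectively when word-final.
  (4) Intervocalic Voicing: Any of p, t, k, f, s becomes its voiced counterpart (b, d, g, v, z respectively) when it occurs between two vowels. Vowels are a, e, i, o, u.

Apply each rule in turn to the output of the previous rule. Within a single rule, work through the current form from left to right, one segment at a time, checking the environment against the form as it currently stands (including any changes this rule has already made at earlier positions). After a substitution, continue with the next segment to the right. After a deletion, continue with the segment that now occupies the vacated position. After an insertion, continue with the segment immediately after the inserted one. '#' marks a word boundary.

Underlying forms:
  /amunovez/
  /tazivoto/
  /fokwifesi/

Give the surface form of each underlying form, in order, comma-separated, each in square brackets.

/amunovez/:
  (1) Velar Fronting: no change — [amunovez]
  (2) Final Vowel Lowering: no change — [amunovez]
  (3) Word-Final Devoicing: [amunovez] → [amunoves]
  (4) Intervocalic Voicing: no change — [amunoves]
/tazivoto/:
  (1) Velar Fronting: no change — [tazivoto]
  (2) Final Vowel Lowering: no change — [tazivoto]
  (3) Word-Final Devoicing: no change — [tazivoto]
  (4) Intervocalic Voicing: [tazivoto] → [tazivodo]
/fokwifesi/:
  (1) Velar Fronting: no change — [fokwifesi]
  (2) Final Vowel Lowering: [fokwifesi] → [fokwifese]
  (3) Word-Final Devoicing: no change — [fokwifese]
  (4) Intervocalic Voicing: [fokwifese] → [fokwiveze]

[amunoves], [tazivodo], [fokwiveze]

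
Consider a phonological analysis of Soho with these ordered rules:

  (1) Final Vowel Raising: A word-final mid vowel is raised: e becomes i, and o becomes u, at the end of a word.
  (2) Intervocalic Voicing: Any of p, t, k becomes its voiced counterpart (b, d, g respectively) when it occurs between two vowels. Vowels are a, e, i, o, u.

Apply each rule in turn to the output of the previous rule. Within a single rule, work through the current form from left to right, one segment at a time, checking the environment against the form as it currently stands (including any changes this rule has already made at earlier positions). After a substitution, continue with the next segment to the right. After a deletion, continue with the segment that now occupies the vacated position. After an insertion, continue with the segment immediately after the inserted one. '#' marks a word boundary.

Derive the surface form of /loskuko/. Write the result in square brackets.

(1) Final Vowel Raising: [loskuko] → [loskuku]
(2) Intervocalic Voicing: [loskuku] → [loskugu]

[loskugu]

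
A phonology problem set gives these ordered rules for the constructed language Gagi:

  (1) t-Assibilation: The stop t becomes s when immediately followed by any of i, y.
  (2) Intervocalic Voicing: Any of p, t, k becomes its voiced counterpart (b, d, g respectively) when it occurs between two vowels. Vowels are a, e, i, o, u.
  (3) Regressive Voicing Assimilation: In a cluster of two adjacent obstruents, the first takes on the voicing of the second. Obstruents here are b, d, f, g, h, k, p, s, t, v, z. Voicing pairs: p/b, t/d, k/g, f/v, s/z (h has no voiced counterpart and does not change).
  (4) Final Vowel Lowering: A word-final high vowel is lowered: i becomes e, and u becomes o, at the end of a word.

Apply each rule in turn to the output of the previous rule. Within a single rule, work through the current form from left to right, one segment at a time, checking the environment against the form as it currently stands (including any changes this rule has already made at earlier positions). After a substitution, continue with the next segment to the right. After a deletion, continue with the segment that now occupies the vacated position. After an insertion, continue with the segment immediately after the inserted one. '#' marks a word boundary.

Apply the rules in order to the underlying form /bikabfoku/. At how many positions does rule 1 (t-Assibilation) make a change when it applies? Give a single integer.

0

(1) t-Assibilation: no change — [bikabfoku]
(2) Intervocalic Voicing: [bikabfoku] → [bigabfogu]
(3) Regressive Voicing Assimilation: [bigabfogu] → [bigapfogu]
(4) Final Vowel Lowering: [bigapfogu] → [bigapfogo]
Rule 1 changed 0 position(s).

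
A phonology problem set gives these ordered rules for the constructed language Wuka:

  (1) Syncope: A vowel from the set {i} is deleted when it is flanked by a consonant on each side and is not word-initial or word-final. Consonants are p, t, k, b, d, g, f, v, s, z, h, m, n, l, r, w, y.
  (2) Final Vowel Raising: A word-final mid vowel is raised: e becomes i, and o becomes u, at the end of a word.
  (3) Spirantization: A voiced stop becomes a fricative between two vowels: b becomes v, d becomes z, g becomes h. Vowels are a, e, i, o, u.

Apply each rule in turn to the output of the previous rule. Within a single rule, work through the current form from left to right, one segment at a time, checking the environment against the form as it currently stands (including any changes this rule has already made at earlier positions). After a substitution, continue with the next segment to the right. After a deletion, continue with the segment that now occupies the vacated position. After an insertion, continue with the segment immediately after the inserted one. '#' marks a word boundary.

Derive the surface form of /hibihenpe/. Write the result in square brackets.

[hbhenpi]

(1) Syncope: [hibihenpe] → [hbhenpe]
(2) Final Vowel Raising: [hbhenpe] → [hbhenpi]
(3) Spirantization: no change — [hbhenpi]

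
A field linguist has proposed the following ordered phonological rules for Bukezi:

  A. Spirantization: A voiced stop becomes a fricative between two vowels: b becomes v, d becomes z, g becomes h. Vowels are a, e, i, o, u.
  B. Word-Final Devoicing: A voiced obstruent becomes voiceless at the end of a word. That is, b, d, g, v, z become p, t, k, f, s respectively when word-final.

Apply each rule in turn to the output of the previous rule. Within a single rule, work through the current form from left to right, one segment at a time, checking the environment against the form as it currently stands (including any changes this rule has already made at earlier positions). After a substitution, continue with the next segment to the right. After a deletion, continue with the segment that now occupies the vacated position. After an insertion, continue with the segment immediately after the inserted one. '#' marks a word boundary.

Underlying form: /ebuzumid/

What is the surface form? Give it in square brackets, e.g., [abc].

A Spirantization: [ebuzumid] → [evuzumid]
B Word-Final Devoicing: [evuzumid] → [evuzumit]

[evuzumit]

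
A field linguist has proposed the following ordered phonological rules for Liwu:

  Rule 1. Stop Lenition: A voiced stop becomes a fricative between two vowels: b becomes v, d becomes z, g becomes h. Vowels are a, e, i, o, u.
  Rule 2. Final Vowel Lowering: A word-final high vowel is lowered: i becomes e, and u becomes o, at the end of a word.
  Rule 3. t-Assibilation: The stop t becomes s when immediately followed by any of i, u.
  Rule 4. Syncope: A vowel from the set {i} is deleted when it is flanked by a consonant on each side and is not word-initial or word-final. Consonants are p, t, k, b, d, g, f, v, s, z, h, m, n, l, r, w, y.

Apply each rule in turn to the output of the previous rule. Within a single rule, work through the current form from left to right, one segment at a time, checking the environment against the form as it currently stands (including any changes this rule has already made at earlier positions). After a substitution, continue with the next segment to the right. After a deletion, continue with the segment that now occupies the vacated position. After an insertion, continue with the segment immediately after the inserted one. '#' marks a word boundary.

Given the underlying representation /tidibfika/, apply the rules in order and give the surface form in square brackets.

[szbfka]

Rule 1 Stop Lenition: [tidibfika] → [tizibfika]
Rule 2 Final Vowel Lowering: no change — [tizibfika]
Rule 3 t-Assibilation: [tizibfika] → [sizibfika]
Rule 4 Syncope: [sizibfika] → [szbfka]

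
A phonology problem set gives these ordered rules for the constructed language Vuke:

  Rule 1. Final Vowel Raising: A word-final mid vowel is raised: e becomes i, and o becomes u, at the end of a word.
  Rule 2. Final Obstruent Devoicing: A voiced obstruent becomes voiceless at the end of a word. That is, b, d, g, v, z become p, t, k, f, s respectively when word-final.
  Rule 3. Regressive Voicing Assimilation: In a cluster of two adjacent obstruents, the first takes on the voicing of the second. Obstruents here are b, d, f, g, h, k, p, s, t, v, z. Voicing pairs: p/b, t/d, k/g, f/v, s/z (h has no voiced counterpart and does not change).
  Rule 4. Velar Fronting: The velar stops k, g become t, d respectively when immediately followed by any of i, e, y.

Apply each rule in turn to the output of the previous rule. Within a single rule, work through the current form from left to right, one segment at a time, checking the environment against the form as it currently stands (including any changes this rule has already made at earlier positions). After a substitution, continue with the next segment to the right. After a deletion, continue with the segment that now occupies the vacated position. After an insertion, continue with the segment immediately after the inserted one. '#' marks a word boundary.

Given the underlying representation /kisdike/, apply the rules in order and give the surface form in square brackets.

Rule 1 Final Vowel Raising: [kisdike] → [kisdiki]
Rule 2 Final Obstruent Devoicing: no change — [kisdiki]
Rule 3 Regressive Voicing Assimilation: [kisdiki] → [kizdiki]
Rule 4 Velar Fronting: [kizdiki] → [tizditi]

[tizditi]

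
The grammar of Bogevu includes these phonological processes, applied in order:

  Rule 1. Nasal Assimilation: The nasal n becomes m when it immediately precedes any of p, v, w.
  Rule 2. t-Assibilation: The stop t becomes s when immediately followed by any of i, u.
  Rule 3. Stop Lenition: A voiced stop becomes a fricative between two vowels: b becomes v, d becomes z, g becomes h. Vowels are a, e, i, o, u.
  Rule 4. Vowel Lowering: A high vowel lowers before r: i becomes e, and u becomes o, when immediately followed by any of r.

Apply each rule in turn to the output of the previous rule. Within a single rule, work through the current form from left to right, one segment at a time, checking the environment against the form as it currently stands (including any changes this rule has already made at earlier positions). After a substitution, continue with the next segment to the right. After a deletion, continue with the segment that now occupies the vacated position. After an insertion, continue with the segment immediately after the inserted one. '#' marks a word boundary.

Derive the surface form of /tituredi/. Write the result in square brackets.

Rule 1 Nasal Assimilation: no change — [tituredi]
Rule 2 t-Assibilation: [tituredi] → [sisuredi]
Rule 3 Stop Lenition: [sisuredi] → [sisurezi]
Rule 4 Vowel Lowering: [sisurezi] → [sisorezi]

[sisorezi]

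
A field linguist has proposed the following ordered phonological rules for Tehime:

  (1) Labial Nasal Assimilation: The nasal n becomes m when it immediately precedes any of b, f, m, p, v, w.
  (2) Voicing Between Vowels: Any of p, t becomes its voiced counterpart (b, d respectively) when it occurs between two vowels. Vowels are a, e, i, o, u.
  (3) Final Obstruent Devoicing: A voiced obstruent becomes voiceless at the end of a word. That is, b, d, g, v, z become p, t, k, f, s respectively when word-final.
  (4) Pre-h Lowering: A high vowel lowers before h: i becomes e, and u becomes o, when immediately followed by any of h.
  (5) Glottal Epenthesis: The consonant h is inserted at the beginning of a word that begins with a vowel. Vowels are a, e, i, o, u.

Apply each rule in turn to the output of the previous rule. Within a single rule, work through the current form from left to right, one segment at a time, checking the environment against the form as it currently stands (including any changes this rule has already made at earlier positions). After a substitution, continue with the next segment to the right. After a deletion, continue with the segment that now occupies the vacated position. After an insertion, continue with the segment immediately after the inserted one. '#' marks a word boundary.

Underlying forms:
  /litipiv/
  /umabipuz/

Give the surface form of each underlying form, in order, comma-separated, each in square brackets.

/litipiv/:
  (1) Labial Nasal Assimilation: no change — [litipiv]
  (2) Voicing Between Vowels: [litipiv] → [lidibiv]
  (3) Final Obstruent Devoicing: [lidibiv] → [lidibif]
  (4) Pre-h Lowering: no change — [lidibif]
  (5) Glottal Epenthesis: no change — [lidibif]
/umabipuz/:
  (1) Labial Nasal Assimilation: no change — [umabipuz]
  (2) Voicing Between Vowels: [umabipuz] → [umabibuz]
  (3) Final Obstruent Devoicing: [umabibuz] → [umabibus]
  (4) Pre-h Lowering: no change — [umabibus]
  (5) Glottal Epenthesis: [umabibus] → [humabibus]

[lidibif], [humabibus]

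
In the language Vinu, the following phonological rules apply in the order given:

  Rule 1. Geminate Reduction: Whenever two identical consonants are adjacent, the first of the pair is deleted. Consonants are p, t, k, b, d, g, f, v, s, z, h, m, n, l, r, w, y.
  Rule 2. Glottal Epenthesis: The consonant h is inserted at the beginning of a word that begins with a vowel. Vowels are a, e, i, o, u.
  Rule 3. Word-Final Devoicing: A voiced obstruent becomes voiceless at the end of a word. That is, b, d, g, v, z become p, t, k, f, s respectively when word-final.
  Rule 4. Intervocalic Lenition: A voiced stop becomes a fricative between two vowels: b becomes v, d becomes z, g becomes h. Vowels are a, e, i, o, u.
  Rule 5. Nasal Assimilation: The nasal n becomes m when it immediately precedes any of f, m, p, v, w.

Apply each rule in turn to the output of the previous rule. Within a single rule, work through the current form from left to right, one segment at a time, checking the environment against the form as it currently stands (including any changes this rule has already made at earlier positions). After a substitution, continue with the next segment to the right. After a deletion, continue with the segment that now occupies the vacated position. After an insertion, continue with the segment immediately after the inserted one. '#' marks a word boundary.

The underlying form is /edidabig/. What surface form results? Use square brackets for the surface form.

[hezizavik]

Rule 1 Geminate Reduction: no change — [edidabig]
Rule 2 Glottal Epenthesis: [edidabig] → [hedidabig]
Rule 3 Word-Final Devoicing: [hedidabig] → [hedidabik]
Rule 4 Intervocalic Lenition: [hedidabik] → [hezizavik]
Rule 5 Nasal Assimilation: no change — [hezizavik]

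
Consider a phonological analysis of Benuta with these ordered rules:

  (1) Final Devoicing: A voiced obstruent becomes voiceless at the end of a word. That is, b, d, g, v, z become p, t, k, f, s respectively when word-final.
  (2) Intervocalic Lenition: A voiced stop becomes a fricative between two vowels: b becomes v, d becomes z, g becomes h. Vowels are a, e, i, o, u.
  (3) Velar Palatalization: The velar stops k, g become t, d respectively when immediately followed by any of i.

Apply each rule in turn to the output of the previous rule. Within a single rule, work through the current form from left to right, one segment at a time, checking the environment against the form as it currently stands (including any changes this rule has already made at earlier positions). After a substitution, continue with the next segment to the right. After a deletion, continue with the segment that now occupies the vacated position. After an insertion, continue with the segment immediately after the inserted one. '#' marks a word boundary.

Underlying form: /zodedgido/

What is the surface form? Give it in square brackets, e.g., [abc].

(1) Final Devoicing: no change — [zodedgido]
(2) Intervocalic Lenition: [zodedgido] → [zozedgizo]
(3) Velar Palatalization: [zozedgizo] → [zozeddizo]

[zozeddizo]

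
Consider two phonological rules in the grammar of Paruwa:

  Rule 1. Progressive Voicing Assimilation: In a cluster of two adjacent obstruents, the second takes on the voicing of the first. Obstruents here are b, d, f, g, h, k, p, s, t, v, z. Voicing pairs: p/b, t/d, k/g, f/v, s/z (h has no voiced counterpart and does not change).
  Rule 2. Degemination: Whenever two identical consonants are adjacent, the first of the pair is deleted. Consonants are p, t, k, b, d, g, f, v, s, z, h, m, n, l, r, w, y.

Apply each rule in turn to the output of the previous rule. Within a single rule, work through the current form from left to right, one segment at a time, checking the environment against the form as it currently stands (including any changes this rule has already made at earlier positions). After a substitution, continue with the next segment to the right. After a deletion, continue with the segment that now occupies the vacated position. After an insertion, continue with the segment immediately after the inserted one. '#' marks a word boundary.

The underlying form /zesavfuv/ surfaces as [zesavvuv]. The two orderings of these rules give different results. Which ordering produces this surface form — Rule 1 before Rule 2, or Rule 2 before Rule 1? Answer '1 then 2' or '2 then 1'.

2 then 1

Order 1 then 2:
  1 Progressive Voicing Assimilation: [zesavfuv] → [zesavvuv]
  2 Degemination: [zesavvuv] → [zesavuv]
  result: [zesavuv]
Order 2 then 1:
  2 Degemination: no change — [zesavfuv]
  1 Progressive Voicing Assimilation: [zesavfuv] → [zesavvuv]
  result: [zesavvuv]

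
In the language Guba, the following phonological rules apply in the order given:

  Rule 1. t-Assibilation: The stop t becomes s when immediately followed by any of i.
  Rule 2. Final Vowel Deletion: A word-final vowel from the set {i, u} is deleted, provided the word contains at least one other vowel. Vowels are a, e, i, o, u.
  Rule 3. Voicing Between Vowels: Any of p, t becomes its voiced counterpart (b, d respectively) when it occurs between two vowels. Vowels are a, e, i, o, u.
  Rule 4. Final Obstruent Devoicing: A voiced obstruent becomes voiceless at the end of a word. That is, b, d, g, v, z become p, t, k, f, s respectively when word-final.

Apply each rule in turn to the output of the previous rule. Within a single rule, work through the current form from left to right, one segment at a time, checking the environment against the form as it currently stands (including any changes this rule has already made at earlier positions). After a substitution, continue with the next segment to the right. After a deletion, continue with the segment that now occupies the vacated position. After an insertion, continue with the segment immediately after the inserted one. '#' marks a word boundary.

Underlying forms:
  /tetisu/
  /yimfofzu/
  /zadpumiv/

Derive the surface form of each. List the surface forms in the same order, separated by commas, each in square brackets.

[tesis], [yimfofs], [zadpumif]

/tetisu/:
  Rule 1 t-Assibilation: [tetisu] → [tesisu]
  Rule 2 Final Vowel Deletion: [tesisu] → [tesis]
  Rule 3 Voicing Between Vowels: no change — [tesis]
  Rule 4 Final Obstruent Devoicing: no change — [tesis]
/yimfofzu/:
  Rule 1 t-Assibilation: no change — [yimfofzu]
  Rule 2 Final Vowel Deletion: [yimfofzu] → [yimfofz]
  Rule 3 Voicing Between Vowels: no change — [yimfofz]
  Rule 4 Final Obstruent Devoicing: [yimfofz] → [yimfofs]
/zadpumiv/:
  Rule 1 t-Assibilation: no change — [zadpumiv]
  Rule 2 Final Vowel Deletion: no change — [zadpumiv]
  Rule 3 Voicing Between Vowels: no change — [zadpumiv]
  Rule 4 Final Obstruent Devoicing: [zadpumiv] → [zadpumif]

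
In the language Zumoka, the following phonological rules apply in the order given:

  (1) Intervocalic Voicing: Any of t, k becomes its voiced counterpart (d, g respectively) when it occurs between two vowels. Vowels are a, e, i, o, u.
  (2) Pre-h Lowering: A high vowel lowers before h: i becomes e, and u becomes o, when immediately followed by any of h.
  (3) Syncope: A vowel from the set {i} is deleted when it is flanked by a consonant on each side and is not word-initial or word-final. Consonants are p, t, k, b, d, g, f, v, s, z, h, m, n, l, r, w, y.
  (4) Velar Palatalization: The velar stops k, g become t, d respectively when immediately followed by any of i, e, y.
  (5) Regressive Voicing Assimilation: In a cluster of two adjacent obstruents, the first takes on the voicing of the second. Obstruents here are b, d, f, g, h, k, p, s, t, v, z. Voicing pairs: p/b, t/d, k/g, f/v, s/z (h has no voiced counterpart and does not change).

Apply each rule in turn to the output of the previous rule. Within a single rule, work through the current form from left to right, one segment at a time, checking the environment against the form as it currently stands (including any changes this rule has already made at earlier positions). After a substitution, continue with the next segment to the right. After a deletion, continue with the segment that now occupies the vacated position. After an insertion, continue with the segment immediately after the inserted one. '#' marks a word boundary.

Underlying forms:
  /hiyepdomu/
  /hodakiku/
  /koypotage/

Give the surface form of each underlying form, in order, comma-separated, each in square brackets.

/hiyepdomu/:
  (1) Intervocalic Voicing: no change — [hiyepdomu]
  (2) Pre-h Lowering: no change — [hiyepdomu]
  (3) Syncope: [hiyepdomu] → [hyepdomu]
  (4) Velar Palatalization: no change — [hyepdomu]
  (5) Regressive Voicing Assimilation: [hyepdomu] → [hyebdomu]
/hodakiku/:
  (1) Intervocalic Voicing: [hodakiku] → [hodagigu]
  (2) Pre-h Lowering: no change — [hodagigu]
  (3) Syncope: [hodagigu] → [hodaggu]
  (4) Velar Palatalization: no change — [hodaggu]
  (5) Regressive Voicing Assimilation: no change — [hodaggu]
/koypotage/:
  (1) Intervocalic Voicing: [koypotage] → [koypodage]
  (2) Pre-h Lowering: no change — [koypodage]
  (3) Syncope: no change — [koypodage]
  (4) Velar Palatalization: [koypodage] → [koypodade]
  (5) Regressive Voicing Assimilation: no change — [koypodade]

[hyebdomu], [hodaggu], [koypodade]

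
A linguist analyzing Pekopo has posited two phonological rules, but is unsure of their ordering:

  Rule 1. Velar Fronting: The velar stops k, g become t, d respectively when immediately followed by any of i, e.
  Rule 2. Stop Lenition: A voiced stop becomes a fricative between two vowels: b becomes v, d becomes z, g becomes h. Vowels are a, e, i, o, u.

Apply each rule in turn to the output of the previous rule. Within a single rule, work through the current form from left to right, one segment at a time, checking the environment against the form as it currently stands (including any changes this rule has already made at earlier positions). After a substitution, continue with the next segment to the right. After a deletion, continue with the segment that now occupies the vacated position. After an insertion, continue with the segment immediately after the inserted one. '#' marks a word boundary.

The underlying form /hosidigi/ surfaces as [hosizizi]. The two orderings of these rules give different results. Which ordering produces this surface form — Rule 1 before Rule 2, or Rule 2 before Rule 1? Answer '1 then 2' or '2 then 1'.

1 then 2

Order 1 then 2:
  1 Velar Fronting: [hosidigi] → [hosididi]
  2 Stop Lenition: [hosididi] → [hosizizi]
  result: [hosizizi]
Order 2 then 1:
  2 Stop Lenition: [hosidigi] → [hosizihi]
  1 Velar Fronting: no change — [hosizihi]
  result: [hosizihi]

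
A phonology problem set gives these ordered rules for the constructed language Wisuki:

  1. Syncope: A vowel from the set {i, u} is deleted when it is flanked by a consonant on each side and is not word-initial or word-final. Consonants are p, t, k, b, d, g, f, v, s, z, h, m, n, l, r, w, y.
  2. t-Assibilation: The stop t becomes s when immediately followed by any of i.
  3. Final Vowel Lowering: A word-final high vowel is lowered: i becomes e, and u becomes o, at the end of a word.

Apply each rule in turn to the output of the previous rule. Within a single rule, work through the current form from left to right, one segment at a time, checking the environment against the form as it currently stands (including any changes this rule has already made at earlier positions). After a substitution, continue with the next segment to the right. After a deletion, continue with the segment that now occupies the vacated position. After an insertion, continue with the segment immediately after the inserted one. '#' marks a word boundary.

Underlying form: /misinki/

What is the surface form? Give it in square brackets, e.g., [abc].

[msnke]

1 Syncope: [misinki] → [msnki]
2 t-Assibilation: no change — [msnki]
3 Final Vowel Lowering: [msnki] → [msnke]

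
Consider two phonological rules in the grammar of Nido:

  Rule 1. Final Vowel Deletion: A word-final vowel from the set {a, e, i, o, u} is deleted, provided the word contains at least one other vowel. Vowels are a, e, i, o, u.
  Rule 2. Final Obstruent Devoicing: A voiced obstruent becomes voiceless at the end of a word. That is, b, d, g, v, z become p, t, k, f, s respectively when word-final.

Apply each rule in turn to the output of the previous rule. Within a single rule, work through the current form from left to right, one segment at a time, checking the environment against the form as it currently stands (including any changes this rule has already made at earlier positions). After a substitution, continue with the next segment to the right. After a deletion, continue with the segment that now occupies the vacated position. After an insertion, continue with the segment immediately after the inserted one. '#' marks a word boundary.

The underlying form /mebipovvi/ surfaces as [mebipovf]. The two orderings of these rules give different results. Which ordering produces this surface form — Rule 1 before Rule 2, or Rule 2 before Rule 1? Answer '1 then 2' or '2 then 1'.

1 then 2

Order 1 then 2:
  1 Final Vowel Deletion: [mebipovvi] → [mebipovv]
  2 Final Obstruent Devoicing: [mebipovv] → [mebipovf]
  result: [mebipovf]
Order 2 then 1:
  2 Final Obstruent Devoicing: no change — [mebipovvi]
  1 Final Vowel Deletion: [mebipovvi] → [mebipovv]
  result: [mebipovv]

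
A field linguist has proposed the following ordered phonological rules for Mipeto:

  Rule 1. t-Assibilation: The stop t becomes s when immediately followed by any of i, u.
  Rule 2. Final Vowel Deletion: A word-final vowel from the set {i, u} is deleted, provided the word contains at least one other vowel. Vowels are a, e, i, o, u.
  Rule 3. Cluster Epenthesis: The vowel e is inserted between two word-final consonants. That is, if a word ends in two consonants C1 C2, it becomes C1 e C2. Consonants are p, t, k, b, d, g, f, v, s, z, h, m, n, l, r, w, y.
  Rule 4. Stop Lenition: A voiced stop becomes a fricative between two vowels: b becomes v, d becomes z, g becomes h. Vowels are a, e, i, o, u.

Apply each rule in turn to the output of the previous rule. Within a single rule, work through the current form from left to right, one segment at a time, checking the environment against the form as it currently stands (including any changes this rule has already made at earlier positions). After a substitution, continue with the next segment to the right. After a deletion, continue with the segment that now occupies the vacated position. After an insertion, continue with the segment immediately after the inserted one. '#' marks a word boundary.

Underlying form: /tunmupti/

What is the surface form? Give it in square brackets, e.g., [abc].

Rule 1 t-Assibilation: [tunmupti] → [sunmupsi]
Rule 2 Final Vowel Deletion: [sunmupsi] → [sunmups]
Rule 3 Cluster Epenthesis: [sunmups] → [sunmupes]
Rule 4 Stop Lenition: no change — [sunmupes]

[sunmupes]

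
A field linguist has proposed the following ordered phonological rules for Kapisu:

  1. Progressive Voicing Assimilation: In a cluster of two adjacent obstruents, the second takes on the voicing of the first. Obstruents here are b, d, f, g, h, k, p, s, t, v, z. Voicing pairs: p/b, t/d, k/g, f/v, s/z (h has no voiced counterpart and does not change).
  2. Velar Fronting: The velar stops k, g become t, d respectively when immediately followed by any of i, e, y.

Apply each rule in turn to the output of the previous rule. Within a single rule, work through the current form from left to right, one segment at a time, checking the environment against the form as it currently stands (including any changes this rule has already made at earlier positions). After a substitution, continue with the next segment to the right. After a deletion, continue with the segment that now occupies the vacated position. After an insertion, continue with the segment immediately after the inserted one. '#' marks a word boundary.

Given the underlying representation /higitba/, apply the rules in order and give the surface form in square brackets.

[hiditpa]

1 Progressive Voicing Assimilation: [higitba] → [higitpa]
2 Velar Fronting: [higitpa] → [hiditpa]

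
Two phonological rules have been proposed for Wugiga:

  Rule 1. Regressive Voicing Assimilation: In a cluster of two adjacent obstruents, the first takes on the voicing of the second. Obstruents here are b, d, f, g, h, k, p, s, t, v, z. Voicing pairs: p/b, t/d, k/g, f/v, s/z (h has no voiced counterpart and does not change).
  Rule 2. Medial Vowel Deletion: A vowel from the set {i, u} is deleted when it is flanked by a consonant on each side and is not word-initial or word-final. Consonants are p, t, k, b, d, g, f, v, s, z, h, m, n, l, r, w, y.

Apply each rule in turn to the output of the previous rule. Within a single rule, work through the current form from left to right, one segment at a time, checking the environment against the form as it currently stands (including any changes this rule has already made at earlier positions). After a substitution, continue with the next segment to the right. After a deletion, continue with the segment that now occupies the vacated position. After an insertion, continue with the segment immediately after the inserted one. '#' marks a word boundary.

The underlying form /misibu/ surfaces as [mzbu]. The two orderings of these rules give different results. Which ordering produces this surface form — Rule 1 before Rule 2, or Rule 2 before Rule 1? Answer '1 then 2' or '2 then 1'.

Order 1 then 2:
  1 Regressive Voicing Assimilation: no change — [misibu]
  2 Medial Vowel Deletion: [misibu] → [msbu]
  result: [msbu]
Order 2 then 1:
  2 Medial Vowel Deletion: [misibu] → [msbu]
  1 Regressive Voicing Assimilation: [msbu] → [mzbu]
  result: [mzbu]

2 then 1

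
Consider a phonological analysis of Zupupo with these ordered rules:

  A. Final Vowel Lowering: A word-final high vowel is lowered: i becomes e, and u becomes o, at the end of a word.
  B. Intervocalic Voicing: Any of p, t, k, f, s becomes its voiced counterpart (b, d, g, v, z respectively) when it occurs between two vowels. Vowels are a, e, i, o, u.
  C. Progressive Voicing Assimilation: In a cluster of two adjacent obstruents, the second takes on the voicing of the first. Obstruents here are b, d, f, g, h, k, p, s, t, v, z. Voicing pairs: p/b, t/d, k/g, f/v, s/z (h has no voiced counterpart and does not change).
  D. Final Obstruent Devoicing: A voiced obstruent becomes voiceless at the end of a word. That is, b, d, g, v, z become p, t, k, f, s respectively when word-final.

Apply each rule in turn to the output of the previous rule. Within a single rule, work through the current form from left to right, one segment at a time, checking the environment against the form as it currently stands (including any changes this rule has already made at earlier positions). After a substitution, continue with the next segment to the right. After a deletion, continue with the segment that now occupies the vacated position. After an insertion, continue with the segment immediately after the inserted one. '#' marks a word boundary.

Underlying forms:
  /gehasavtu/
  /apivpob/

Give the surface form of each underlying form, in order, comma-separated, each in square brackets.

[gehazavdo], [abivbop]

/gehasavtu/:
  A Final Vowel Lowering: [gehasavtu] → [gehasavto]
  B Intervocalic Voicing: [gehasavto] → [gehazavto]
  C Progressive Voicing Assimilation: [gehazavto] → [gehazavdo]
  D Final Obstruent Devoicing: no change — [gehazavdo]
/apivpob/:
  A Final Vowel Lowering: no change — [apivpob]
  B Intervocalic Voicing: [apivpob] → [abivpob]
  C Progressive Voicing Assimilation: [abivpob] → [abivbob]
  D Final Obstruent Devoicing: [abivbob] → [abivbop]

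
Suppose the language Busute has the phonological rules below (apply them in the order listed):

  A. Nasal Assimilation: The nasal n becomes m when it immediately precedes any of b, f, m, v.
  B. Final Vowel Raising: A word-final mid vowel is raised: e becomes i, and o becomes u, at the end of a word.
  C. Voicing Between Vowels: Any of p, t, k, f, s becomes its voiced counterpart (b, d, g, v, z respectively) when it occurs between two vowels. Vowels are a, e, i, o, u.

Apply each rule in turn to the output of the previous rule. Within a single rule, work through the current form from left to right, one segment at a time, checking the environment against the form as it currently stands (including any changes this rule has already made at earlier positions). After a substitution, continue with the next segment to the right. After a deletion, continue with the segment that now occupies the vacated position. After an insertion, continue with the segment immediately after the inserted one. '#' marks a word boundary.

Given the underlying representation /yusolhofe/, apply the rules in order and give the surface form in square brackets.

[yuzolhovi]

A Nasal Assimilation: no change — [yusolhofe]
B Final Vowel Raising: [yusolhofe] → [yusolhofi]
C Voicing Between Vowels: [yusolhofi] → [yuzolhovi]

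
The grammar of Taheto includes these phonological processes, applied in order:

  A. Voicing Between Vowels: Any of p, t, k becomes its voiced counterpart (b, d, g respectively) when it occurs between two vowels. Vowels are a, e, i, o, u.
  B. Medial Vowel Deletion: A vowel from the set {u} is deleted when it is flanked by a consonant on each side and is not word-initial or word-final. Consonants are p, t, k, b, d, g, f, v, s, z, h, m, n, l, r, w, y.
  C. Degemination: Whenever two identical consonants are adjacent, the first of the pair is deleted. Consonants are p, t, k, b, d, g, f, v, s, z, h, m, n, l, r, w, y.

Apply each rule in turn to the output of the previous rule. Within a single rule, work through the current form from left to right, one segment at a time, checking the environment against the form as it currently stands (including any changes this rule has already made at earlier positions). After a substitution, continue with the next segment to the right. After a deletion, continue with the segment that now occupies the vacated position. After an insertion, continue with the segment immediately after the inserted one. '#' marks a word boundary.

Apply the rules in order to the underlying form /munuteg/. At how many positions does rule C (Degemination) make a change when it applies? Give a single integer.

0

A Voicing Between Vowels: [munuteg] → [munudeg]
B Medial Vowel Deletion: [munudeg] → [mndeg]
C Degemination: no change — [mndeg]
Rule C changed 0 position(s).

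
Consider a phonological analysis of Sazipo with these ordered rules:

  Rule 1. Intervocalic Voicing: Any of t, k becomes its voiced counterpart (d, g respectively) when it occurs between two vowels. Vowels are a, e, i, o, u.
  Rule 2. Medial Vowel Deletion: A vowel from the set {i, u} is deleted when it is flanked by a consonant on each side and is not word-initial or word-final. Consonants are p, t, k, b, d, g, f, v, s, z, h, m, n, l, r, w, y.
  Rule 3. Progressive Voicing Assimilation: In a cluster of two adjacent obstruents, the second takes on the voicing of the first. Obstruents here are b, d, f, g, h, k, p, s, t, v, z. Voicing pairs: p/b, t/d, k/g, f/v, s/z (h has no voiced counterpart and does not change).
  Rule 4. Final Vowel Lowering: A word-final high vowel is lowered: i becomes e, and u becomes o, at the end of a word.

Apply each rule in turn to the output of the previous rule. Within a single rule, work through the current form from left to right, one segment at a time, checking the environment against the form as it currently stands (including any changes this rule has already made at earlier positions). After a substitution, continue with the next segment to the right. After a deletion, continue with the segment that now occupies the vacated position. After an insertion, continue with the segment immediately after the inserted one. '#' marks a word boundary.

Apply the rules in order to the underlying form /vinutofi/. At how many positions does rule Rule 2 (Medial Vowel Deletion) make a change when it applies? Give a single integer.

Rule 1 Intervocalic Voicing: [vinutofi] → [vinudofi]
Rule 2 Medial Vowel Deletion: [vinudofi] → [vndofi]
Rule 3 Progressive Voicing Assimilation: no change — [vndofi]
Rule 4 Final Vowel Lowering: [vndofi] → [vndofe]
Rule Rule 2 changed 2 position(s).

2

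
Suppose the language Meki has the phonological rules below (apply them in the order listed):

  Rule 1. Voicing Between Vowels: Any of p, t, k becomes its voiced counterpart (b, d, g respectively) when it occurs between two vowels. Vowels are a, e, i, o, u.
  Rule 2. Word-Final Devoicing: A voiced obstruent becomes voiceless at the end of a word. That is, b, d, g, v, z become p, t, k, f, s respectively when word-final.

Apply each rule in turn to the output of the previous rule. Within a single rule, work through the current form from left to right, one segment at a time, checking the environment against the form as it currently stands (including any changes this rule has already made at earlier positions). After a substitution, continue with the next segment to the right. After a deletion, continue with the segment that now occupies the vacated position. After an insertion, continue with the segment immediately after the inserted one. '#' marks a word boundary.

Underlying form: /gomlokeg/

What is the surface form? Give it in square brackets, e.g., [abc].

Rule 1 Voicing Between Vowels: [gomlokeg] → [gomlogeg]
Rule 2 Word-Final Devoicing: [gomlogeg] → [gomlogek]

[gomlogek]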